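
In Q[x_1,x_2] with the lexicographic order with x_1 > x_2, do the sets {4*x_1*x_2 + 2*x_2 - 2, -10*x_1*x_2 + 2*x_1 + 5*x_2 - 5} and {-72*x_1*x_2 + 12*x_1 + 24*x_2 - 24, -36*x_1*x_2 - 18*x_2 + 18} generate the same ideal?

Yes, the ideals are equal.

Equality of ideals is decidable: compute both reduced Gröbner bases (unique for the ordering) and check whether they agree.
Buchberger on the first generating set:
f_1 = 4*x_1*x_2 + 2*x_2 - 2, LT = x_1*x_2.
f_2 = -10*x_1*x_2 + 2*x_1 + 5*x_2 - 5, LT = x_1*x_2.

S(f_1,f_2): lcm = x_1*x_2. S = 1/5*x_1 + x_2 - 1.
  reduce S modulo (f_1, f_2):
  remainder 1/5*x_1 + x_2 - 1 ≠ 0; add g_3 = 1/5*x_1 + x_2 - 1 to the basis.

S(f_1,g_3): lcm = x_1*x_2. S = -5*x_2**2 + 11/2*x_2 - 1/2.
  reduce S modulo (f_1, f_2, g_3):
  remainder -5*x_2**2 + 11/2*x_2 - 1/2 ≠ 0; add g_4 = -5*x_2**2 + 11/2*x_2 - 1/2 to the basis.

The other S-polynomials (S(f_2,g_3), S(f_1,g_4), S(f_2,g_4), S(g_3,g_4)) all reduce to 0 modulo the current basis, so we have a Gröbner basis.
Inter-reduce: drop elements whose leading term is divisible by another's, tail-reduce, and make monic.
Reduced Gröbner basis: {x_1 + 5*x_2 - 5, x_2**2 - 11/10*x_2 + 1/10}.

Buchberger on the second generating set:
h_1 = -72*x_1*x_2 + 12*x_1 + 24*x_2 - 24, LT = x_1*x_2.
h_2 = -36*x_1*x_2 - 18*x_2 + 18, LT = x_1*x_2.

S(h_1,h_2): lcm = x_1*x_2. S = -1/6*x_1 - 5/6*x_2 + 5/6.
  reduce S modulo (h_1, h_2):
  remainder -1/6*x_1 - 5/6*x_2 + 5/6 ≠ 0; add k_3 = -1/6*x_1 - 5/6*x_2 + 5/6 to the basis.

S(h_1,k_3): lcm = x_1*x_2. S = -1/6*x_1 - 5*x_2**2 + 14/3*x_2 + 1/3.
  reduce S modulo (h_1, h_2, k_3):
  remainder -5*x_2**2 + 11/2*x_2 - 1/2 ≠ 0; add k_4 = -5*x_2**2 + 11/2*x_2 - 1/2 to the basis.

The other S-polynomials (S(h_2,k_3), S(h_1,k_4), S(h_2,k_4), S(k_3,k_4)) all reduce to 0 modulo the current basis, so we have a Gröbner basis.
Inter-reduce: drop elements whose leading term is divisible by another's, tail-reduce, and make monic.
Reduced Gröbner basis: {x_1 + 5*x_2 - 5, x_2**2 - 11/10*x_2 + 1/10}.

Same reduced basis, so the two generating sets span the same ideal.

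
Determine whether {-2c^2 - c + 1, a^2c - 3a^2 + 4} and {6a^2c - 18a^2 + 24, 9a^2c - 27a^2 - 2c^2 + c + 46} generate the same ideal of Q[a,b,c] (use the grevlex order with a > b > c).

Since reduced Gröbner bases are canonical representatives of ideals under a given ordering, it suffices to compute and compare them.
Buchberger on the first generating set:
f_1 = -2c^2 - c + 1, LT = c^2.
f_2 = a^2c - 3a^2 + 4, LT = a^2c.

S(f_1,f_2): lcm = a^2c^2. S = 7/2a^2c - 1/2a^2 - 4c.
  leading term a^2c: subtract (7/2)·f_2 from 7/2a^2c - 1/2a^2 - 4c → 10a^2 - 4c - 14
  leading term a^2: no divisor's leading term divides it; move 10a^2 to the remainder.
  leading term c: no divisor's leading term divides it; move -4c to the remainder.
  leading term 1: no divisor's leading term divides it; move -14 to the remainder.
  remainder 10a^2 - 4c - 14 ≠ 0; add g_3 = 10a^2 - 4c - 14 to the basis.

The other S-polynomials (S(f_1,g_3), S(f_2,g_3)) all reduce to 0 modulo the current basis, so we have a Gröbner basis.
Inter-reduce: drop elements whose leading term is divisible by another's, tail-reduce, and make monic.
Reduced Gröbner basis: {a^2 - 2/5c - 7/5, c^2 + 1/2c - 1/2}.

Buchberger on the second generating set:
h_1 = 6a^2c - 18a^2 + 24, LT = a^2c.
h_2 = 9a^2c - 27a^2 - 2c^2 + c + 46, LT = a^2c.

S(h_1,h_2): lcm = a^2c. S = 2/9c^2 - 1/9c - 10/9.
  leading term c^2: no divisor's leading term divides it; move 2/9c^2 to the remainder.
  leading term c: no divisor's leading term divides it; move -1/9c to the remainder.
  leading term 1: no divisor's leading term divides it; move -10/9 to the remainder.
  remainder 2/9c^2 - 1/9c - 10/9 ≠ 0; add k_3 = 2/9c^2 - 1/9c - 10/9 to the basis.

S(h_1,k_3): lcm = a^2c^2. S = -5/2a^2c + 5a^2 + 4c.
  leading term a^2c: subtract (-5/12)·h_1 from -5/2a^2c + 5a^2 + 4c → -5/2a^2 + 4c + 10
  leading term a^2: no divisor's leading term divides it; move -5/2a^2 to the remainder.
  leading term c: no divisor's leading term divides it; move 4c to the remainder.
  leading term 1: no divisor's leading term divides it; move 10 to the remainder.
  remainder -5/2a^2 + 4c + 10 ≠ 0; add k_4 = -5/2a^2 + 4c + 10 to the basis.

The other S-polynomials (S(h_2,k_3), S(h_1,k_4), S(h_2,k_4), S(k_3,k_4)) all reduce to 0 modulo the current basis, so we have a Gröbner basis.
Inter-reduce: drop elements whose leading term is divisible by another's, tail-reduce, and make monic.
Reduced Gröbner basis: {a^2 - 8/5c - 4, c^2 - 1/2c - 5}.

Since the reduced bases disagree, the two ideals are not the same.

No, the ideals differ.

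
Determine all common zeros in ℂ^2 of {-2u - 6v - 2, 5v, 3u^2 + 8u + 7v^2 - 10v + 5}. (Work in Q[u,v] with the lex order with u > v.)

{(-1, 0)}

Compute a lex Gröbner basis by Buchberger's algorithm.
f_1 = -2u - 6v - 2, LT = u.
f_2 = 5v, LT = v.
f_3 = 3u^2 + 8u + 7v^2 - 10v + 5, LT = u^2.

The S-polynomials (S(f_1,f_2), S(f_1,f_3), S(f_2,f_3)) all reduce to 0 modulo the current basis, so we have a Gröbner basis.
Inter-reduce: drop elements whose leading term is divisible by another's, tail-reduce, and make monic.
Reduced Gröbner basis: {u + 1, v}.

Since the basis is lex-ordered, v is univariate in v. Its roots are {0}. Back-substituting each root into the other basis elements fixes the other coordinates.
  v = 0: the earlier basis element becomes u + 1 = 0, giving u = -1 — point (-1, 0).
Check: every point annihilates each of the original generators.
A lex Gröbner basis triangularizes the system, enabling back-substitution.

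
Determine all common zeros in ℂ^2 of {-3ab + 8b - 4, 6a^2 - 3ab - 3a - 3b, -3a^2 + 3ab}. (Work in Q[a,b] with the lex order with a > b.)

Compute a lex Gröbner basis by Buchberger's algorithm.
f_1 = -3ab + 8b - 4, LT = ab.
f_2 = 6a^2 - 3ab - 3a - 3b, LT = a^2.
f_3 = -3a^2 + 3ab, LT = a^2.

S(f_1,f_2): lcm = a^2b. S = 1/2ab^2 - 13/6ab + 4/3a + 1/2b^2.
  reduce S modulo (f_1, f_2, f_3):
  remainder 4/3a + 11/6b^2 - 58/9b + 26/9 ≠ 0; add h_4 = 4/3a + 11/6b^2 - 58/9b + 26/9 to the basis.

S(f_1,f_3): lcm = a^2b. S = ab^2 - 8/3ab + 4/3a.
  reduce S modulo (f_1, f_2, f_3, h_4):
  remainder 5/6b^2 - 2b + 2/3 ≠ 0; add h_5 = 5/6b^2 - 2b + 2/3 to the basis.

S(f_2,f_3): lcm = a^2. S = 1/2ab - 1/2a - 1/2b.
  reduce S modulo (f_1, f_2, f_3, h_4, h_5):
  remainder 1/15b - 2/15 ≠ 0; add h_6 = 1/15b - 2/15 to the basis.

The other S-polynomials (S(f_1,h_4), S(f_2,h_4), S(f_3,h_4), S(f_1,h_5), S(f_2,h_5), S(f_3,h_5), S(h_4,h_5), S(f_1,h_6), S(f_2,h_6), S(f_3,h_6), S(h_4,h_6), S(h_5,h_6)) all reduce to 0 modulo the current basis, so we have a Gröbner basis.
Inter-reduce: drop elements whose leading term is divisible by another's, tail-reduce, and make monic.
Reduced Gröbner basis: {a - 2, b - 2}.

The lex basis is triangular: the last element involves only b. Solving b - 2 = 0 gives b ∈ {2}; substituting each value into the earlier elements determines the remaining variables.
  b = 2: the earlier basis element becomes a - 2 = 0, giving a = 2 — point (2, 2).

{(2, 2)}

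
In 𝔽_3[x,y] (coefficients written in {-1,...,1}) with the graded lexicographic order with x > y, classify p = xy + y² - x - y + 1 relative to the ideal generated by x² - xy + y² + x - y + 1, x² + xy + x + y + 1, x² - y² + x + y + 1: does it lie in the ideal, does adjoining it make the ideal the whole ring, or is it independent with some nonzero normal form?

First compute the reduced Gröbner basis of I by Buchberger's algorithm.
f_1 = x² - xy + y² + x - y + 1, LT = x².
f_2 = x² + xy + x + y + 1, LT = x².
f_3 = x² - y² + x + y + 1, LT = x².

S(f_1,f_2): lcm = x². S = xy + y² + y.
  reduce S modulo (f_1, f_2, f_3):
  remainder xy + y² + y ≠ 0; add h_4 = xy + y² + y to the basis.

S(f_1,f_3): lcm = x². S = -xy - y² + y.
  reduce S modulo (f_1, f_2, f_3, h_4):
  remainder -y ≠ 0; add h_5 = -y to the basis.

The other S-polynomials (S(f_2,f_3), S(f_1,h_4), S(f_2,h_4), S(f_3,h_4), S(f_1,h_5), S(f_2,h_5), S(f_3,h_5), S(h_4,h_5)) all reduce to 0 modulo the current basis, so we have a Gröbner basis.
Inter-reduce: drop elements whose leading term is divisible by another's, tail-reduce, and make monic.
Reduced Gröbner basis: {x² + x + 1, y}.
Label its elements g_1 = x² + x + 1, g_2 = y.

Reduce p = xy + y² - x - y + 1 modulo G:
  leading term xy: subtract (x)·g_2 from xy + y² - x - y + 1 → y² - x - y + 1
  leading term y²: subtract (y)·g_2 from y² - x - y + 1 → -x - y + 1
  leading term x: no divisor's leading term divides it; move -x to the remainder.
  leading term y: subtract (-1)·g_2 from -y + 1 → 1
  leading term 1: no divisor's leading term divides it; move 1 to the remainder.
  normal form = -x + 1.
The normal form is nonzero, so p ∉ I. Since p minus its normal form lies in I, I + (p) = I + (r) where r = -x + 1; decide whether this ideal is the whole ring.
Run Buchberger on G together with r (pairs among the g_i already reduce to 0 since G is a Gröbner basis):
g_1 = x² + x + 1, LT = x².
g_2 = y, LT = y.
r = -x + 1, LT = x.

The S-polynomials (S(g_1,g_2), S(g_1,r), S(g_2,r)) all reduce to 0 modulo the current basis, so we have a Gröbner basis.
Inter-reduce: drop elements whose leading term is divisible by another's, tail-reduce, and make monic.
Reduced Gröbner basis: {x - 1, y}.
The reduced Gröbner basis of I + (p) is {x - 1, y} ≠ {1}, a proper ideal, so the enlarged system stays consistent: p is independent of I, with normal form -x + 1.

xy + y² - x - y + 1 is independent of I; its normal form modulo I is -x + 1.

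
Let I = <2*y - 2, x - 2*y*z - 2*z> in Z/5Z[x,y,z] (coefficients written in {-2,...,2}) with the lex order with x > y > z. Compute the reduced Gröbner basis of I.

G = {x + z, y - 1}

f_1 = 2*y - 2, LT = y.
f_2 = x - 2*y*z - 2*z, LT = x.

The S-polynomials (S(f_1,f_2)) all reduce to 0 modulo the current basis, so we have a Gröbner basis.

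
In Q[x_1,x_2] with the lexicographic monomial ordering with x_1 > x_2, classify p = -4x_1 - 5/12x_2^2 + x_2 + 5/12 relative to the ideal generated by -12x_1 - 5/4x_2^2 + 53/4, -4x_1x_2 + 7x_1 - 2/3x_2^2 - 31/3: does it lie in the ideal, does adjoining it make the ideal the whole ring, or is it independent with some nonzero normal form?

First compute the reduced Gröbner basis of I by Buchberger's algorithm.
f_1 = -12x_1 - 5/4x_2^2 + 53/4, LT = x_1.
f_2 = -4x_1x_2 + 7x_1 - 2/3x_2^2 - 31/3, LT = x_1x_2.

S(f_1,f_2): lcm = x_1x_2. S = 7/4x_1 + 5/48x_2^3 - 1/6x_2^2 - 53/48x_2 - 31/12.
  leading term x_1: subtract (-7/48)·f_1 from 7/4x_1 + 5/48x_2^3 - 1/6x_2^2 - 53/48x_2 - 31/12 → 5/48x_2^3 - 67/192x_2^2 - 53/48x_2 - 125/192
  leading term x_2^3: no divisor's leading term divides it; move 5/48x_2^3 to the remainder.
  leading term x_2^2: no divisor's leading term divides it; move -67/192x_2^2 to the remainder.
  leading term x_2: no divisor's leading term divides it; move -53/48x_2 to the remainder.
  leading term 1: no divisor's leading term divides it; move -125/192 to the remainder.
  remainder 5/48x_2^3 - 67/192x_2^2 - 53/48x_2 - 125/192 ≠ 0; add h_3 = 5/48x_2^3 - 67/192x_2^2 - 53/48x_2 - 125/192 to the basis.

The other S-polynomials (S(f_1,h_3), S(f_2,h_3)) all reduce to 0 modulo the current basis, so we have a Gröbner basis.
Inter-reduce: drop elements whose leading term is divisible by another's, tail-reduce, and make monic.
Reduced Gröbner basis: {x_1 + 5/48x_2^2 - 53/48, x_2^3 - 67/20x_2^2 - 53/5x_2 - 25/4}.
Label its elements g_1 = x_1 + 5/48x_2^2 - 53/48, g_2 = x_2^3 - 67/20x_2^2 - 53/5x_2 - 25/4.

Reduce p = -4x_1 - 5/12x_2^2 + x_2 + 5/12 modulo G:
  leading term x_1: subtract (-4)·g_1 from -4x_1 - 5/12x_2^2 + x_2 + 5/12 → x_2 - 4
  leading term x_2: no divisor's leading term divides it; move x_2 to the remainder.
  leading term 1: no divisor's leading term divides it; move -4 to the remainder.
  normal form = x_2 - 4.
The normal form is nonzero, so p ∉ I. Since p minus its normal form lies in I, I + (p) = I + (r) where r = x_2 - 4; decide whether this ideal is the whole ring.
Run Buchberger on G together with r (pairs among the g_i already reduce to 0 since G is a Gröbner basis):
g_1 = x_1 + 5/48x_2^2 - 53/48, LT = x_1.
g_2 = x_2^3 - 67/20x_2^2 - 53/5x_2 - 25/4, LT = x_2^3.
r = x_2 - 4, LT = x_2.

S(g_2,r): lcm = x_2^3. S = 13/20x_2^2 - 53/5x_2 - 25/4.
  leading term x_2^2: subtract (13/20x_2)·r from 13/20x_2^2 - 53/5x_2 - 25/4 → -8x_2 - 25/4
  leading term x_2: subtract (-8)·r from -8x_2 - 25/4 → -153/4
  leading term 1: no divisor's leading term divides it; move -153/4 to the remainder.
  remainder -153/4 ≠ 0; add m_4 = -153/4 to the basis.

The other S-polynomials (S(g_1,g_2), S(g_1,r), S(g_1,m_4), S(g_2,m_4), S(r,m_4)) all reduce to 0 modulo the current basis, so we have a Gröbner basis.
Inter-reduce: drop elements whose leading term is divisible by another's, tail-reduce, and make monic.
Reduced Gröbner basis: {1}.
The reduced Gröbner basis of I + (p) is {1}: the ideal is the whole ring, so the enlarged system has no common solution — adjoining p is inconsistent.

Adjoining -4x_1 - 5/12x_2^2 + x_2 + 5/12 makes the ideal the whole ring: the system is inconsistent.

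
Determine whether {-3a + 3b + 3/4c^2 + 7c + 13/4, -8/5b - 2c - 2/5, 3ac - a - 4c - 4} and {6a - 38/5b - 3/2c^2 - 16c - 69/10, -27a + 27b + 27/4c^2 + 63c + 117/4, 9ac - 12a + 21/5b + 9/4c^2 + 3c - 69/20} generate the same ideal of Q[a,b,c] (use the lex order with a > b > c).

Yes, the ideals are equal.

For a fixed monomial order, each ideal has a unique reduced Gröbner basis; comparing bases decides equality.
Buchberger on the first generating set:
f_1 = -3a + 3b + 3/4c^2 + 7c + 13/4, LT = a.
f_2 = -8/5b - 2c - 2/5, LT = b.
f_3 = 3ac - a - 4c - 4, LT = ac.

S(f_1,f_3): lcm = ac. S = 1/3a - bc - 1/4c^3 - 7/3c^2 + 1/4c + 4/3.
  leading term a: subtract (-1/9)·f_1 from 1/3a - bc - 1/4c^3 - 7/3c^2 + 1/4c + 4/3 → -bc + 1/3b - 1/4c^3 - 9/4c^2 + 37/36c + 61/36
  leading term bc: subtract (5/8c)·f_2 from -bc + 1/3b - 1/4c^3 - 9/4c^2 + 37/36c + 61/36 → 1/3b - 1/4c^3 - c^2 + 23/18c + 61/36
  leading term b: subtract (-5/24)·f_2 from 1/3b - 1/4c^3 - c^2 + 23/18c + 61/36 → -1/4c^3 - c^2 + 31/36c + 29/18
  leading term c^3: no divisor's leading term divides it; move -1/4c^3 to the remainder.
  leading term c^2: no divisor's leading term divides it; move -c^2 to the remainder.
  leading term c: no divisor's leading term divides it; move 31/36c to the remainder.
  leading term 1: no divisor's leading term divides it; move 29/18 to the remainder.
  remainder -1/4c^3 - c^2 + 31/36c + 29/18 ≠ 0; add g_4 = -1/4c^3 - c^2 + 31/36c + 29/18 to the basis.

The other S-polynomials (S(f_1,f_2), S(f_2,f_3), S(f_1,g_4), S(f_2,g_4), S(f_3,g_4)) all reduce to 0 modulo the current basis, so we have a Gröbner basis.
Inter-reduce: drop elements whose leading term is divisible by another's, tail-reduce, and make monic.
Reduced Gröbner basis: {a - 1/4c^2 - 13/12c - 5/6, b + 5/4c + 1/4, c^3 + 4c^2 - 31/9c - 58/9}.

Buchberger on the second generating set:
h_1 = 6a - 38/5b - 3/2c^2 - 16c - 69/10, LT = a.
h_2 = -27a + 27b + 27/4c^2 + 63c + 117/4, LT = a.
h_3 = 9ac - 12a + 21/5b + 9/4c^2 + 3c - 69/20, LT = ac.

S(h_1,h_2): lcm = a. S = -4/15b - 1/3c - 1/15.
  leading term b: no divisor's leading term divides it; move -4/15b to the remainder.
  leading term c: no divisor's leading term divides it; move -1/3c to the remainder.
  leading term 1: no divisor's leading term divides it; move -1/15 to the remainder.
  remainder -4/15b - 1/3c - 1/15 ≠ 0; add k_4 = -4/15b - 1/3c - 1/15 to the basis.

S(h_1,h_3): lcm = ac. S = 4/3a - 19/15bc - 7/15b - 1/4c^3 - 35/12c^2 - 89/60c + 23/60.
  leading term a: subtract (2/9)·h_1 from 4/3a - 19/15bc - 7/15b - 1/4c^3 - 35/12c^2 - 89/60c + 23/60 → -19/15bc + 11/9b - 1/4c^3 - 31/12c^2 + 373/180c + 23/12
  leading term bc: subtract (19/4c)·k_4 from -19/15bc + 11/9b - 1/4c^3 - 31/12c^2 + 373/180c + 23/12 → 11/9b - 1/4c^3 - c^2 + 43/18c + 23/12
  leading term b: subtract (-55/12)·k_4 from 11/9b - 1/4c^3 - c^2 + 43/18c + 23/12 → -1/4c^3 - c^2 + 31/36c + 29/18
  leading term c^3: no divisor's leading term divides it; move -1/4c^3 to the remainder.
  leading term c^2: no divisor's leading term divides it; move -c^2 to the remainder.
  leading term c: no divisor's leading term divides it; move 31/36c to the remainder.
  leading term 1: no divisor's leading term divides it; move 29/18 to the remainder.
  remainder -1/4c^3 - c^2 + 31/36c + 29/18 ≠ 0; add k_5 = -1/4c^3 - c^2 + 31/36c + 29/18 to the basis.

The other S-polynomials (S(h_2,h_3), S(h_1,k_4), S(h_2,k_4), S(h_3,k_4), S(h_1,k_5), S(h_2,k_5), S(h_3,k_5), S(k_4,k_5)) all reduce to 0 modulo the current basis, so we have a Gröbner basis.
Inter-reduce: drop elements whose leading term is divisible by another's, tail-reduce, and make monic.
Reduced Gröbner basis: {a - 1/4c^2 - 13/12c - 5/6, b + 5/4c + 1/4, c^3 + 4c^2 - 31/9c - 58/9}.

The two bases agree; hence the ideals are identical.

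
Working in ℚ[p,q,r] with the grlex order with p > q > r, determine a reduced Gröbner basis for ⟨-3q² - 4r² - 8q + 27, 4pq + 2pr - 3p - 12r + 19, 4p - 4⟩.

G = {r² - 160/91r - 44/91, p - 1, q - 5/2r + 4}

f_1 = -3q² - 4r² - 8q + 27, LT = q².
f_2 = 4pq + 2pr - 3p - 12r + 19, LT = pq.
f_3 = 4p - 4, LT = p.

S(f_1,f_2): lcm = pq². S = -½pqr + 4/3pr² + 41/12pq + 3qr - 9p - 19/4q.
  leading term pqr: subtract (-⅛r)·f_2 from -½pqr + 4/3pr² + 41/12pq + 3qr - 9p - 19/4q → 19/12pr² + 41/12pq - ⅜pr + 3qr - 3/2r² - 9p - 19/4q + 19/8r
  leading term pr²: subtract (19/48r²)·f_3 from 19/12pr² + 41/12pq - ⅜pr + 3qr - 3/2r² - 9p - 19/4q + 19/8r → 41/12pq - ⅜pr + 3qr + 1/12r² - 9p - 19/4q + 19/8r
  leading term pq: subtract (41/48)·f_2 from 41/12pq - ⅜pr + 3qr + 1/12r² - 9p - 19/4q + 19/8r → -25/12pr + 3qr + 1/12r² - 103/16p - 19/4q + 101/8r - 779/48
  leading term pr: subtract (-25/48r)·f_3 from -25/12pr + 3qr + 1/12r² - 103/16p - 19/4q + 101/8r - 779/48 → 3qr + 1/12r² - 103/16p - 19/4q + 253/24r - 779/48
  leading term qr: no divisor's leading term divides it; move 3qr to the remainder.
  leading term r²: no divisor's leading term divides it; move 1/12r² to the remainder.
  leading term p: subtract (-103/64)·f_3 from -103/16p - 19/4q + 253/24r - 779/48 → -19/4q + 253/24r - 68/3
  leading term q: no divisor's leading term divides it; move -19/4q to the remainder.
  leading term r: no divisor's leading term divides it; move 253/24r to the remainder.
  leading term 1: no divisor's leading term divides it; move -68/3 to the remainder.
  remainder 3qr + 1/12r² - 19/4q + 253/24r - 68/3 ≠ 0; add g_4 = 3qr + 1/12r² - 19/4q + 253/24r - 68/3 to the basis.

S(f_2,f_3): lcm = pq. S = ½pr - ¾p + q - 3r + 19/4.
  leading term pr: subtract (⅛r)·f_3 from ½pr - ¾p + q - 3r + 19/4 → -¾p + q - 5/2r + 19/4
  leading term p: subtract (-3/16)·f_3 from -¾p + q - 5/2r + 19/4 → q - 5/2r + 4
  leading term q: no divisor's leading term divides it; move q to the remainder.
  leading term r: no divisor's leading term divides it; move -5/2r to the remainder.
  leading term 1: no divisor's leading term divides it; move 4 to the remainder.
  remainder q - 5/2r + 4 ≠ 0; add g_5 = q - 5/2r + 4 to the basis.

S(f_1,g_4): lcm = q²r. S = -1/36qr² + 4/3r³ + 19/12q² - 61/72qr + 68/9q - 9r.
  leading term qr²: subtract (-1/108r)·g_4 from -1/36qr² + 4/3r³ + 19/12q² - 61/72qr + 68/9q - 9r → 1729/1296r³ + 19/12q² - 385/432qr + 253/2592r² + 68/9q - 746/81r
  leading term r³: no divisor's leading term divides it; move 1729/1296r³ to the remainder.
  leading term q²: subtract (-19/36)·f_1 from 19/12q² - 385/432qr + 253/2592r² + 68/9q - 746/81r → -385/432qr - 5219/2592r² + 10/3q - 746/81r + 57/4
  leading term qr: subtract (-385/1296)·g_4 from -385/432qr - 5219/2592r² + 10/3q - 746/81r + 57/4 → -30929/15552r² + 9965/5184q - 189059/31104r + 3653/486
  leading term r²: no divisor's leading term divides it; move -30929/15552r² to the remainder.
  leading term q: subtract (9965/5184)·g_5 from 9965/5184q - 189059/31104r + 3653/486 → -1237/972r - 671/3888
  leading term r: no divisor's leading term divides it; move -1237/972r to the remainder.
  leading term 1: no divisor's leading term divides it; move -671/3888 to the remainder.
  remainder 1729/1296r³ - 30929/15552r² - 1237/972r - 671/3888 ≠ 0; add g_6 = 1729/1296r³ - 30929/15552r² - 1237/972r - 671/3888 to the basis.

S(f_2,g_4): lcm = pqr. S = 17/36pr² + 19/12pq - 307/72pr - 3r² + 68/9p + 19/4r.
  leading term pr²: subtract (17/144r²)·f_3 from 17/36pr² + 19/12pq - 307/72pr - 3r² + 68/9p + 19/4r → 19/12pq - 307/72pr - 91/36r² + 68/9p + 19/4r
  leading term pq: subtract (19/48)·f_2 from 19/12pq - 307/72pr - 91/36r² + 68/9p + 19/4r → -91/18pr - 91/36r² + 1259/144p + 19/2r - 361/48
  leading term pr: subtract (-91/72r)·f_3 from -91/18pr - 91/36r² + 1259/144p + 19/2r - 361/48 → -91/36r² + 1259/144p + 40/9r - 361/48
  leading term r²: no divisor's leading term divides it; move -91/36r² to the remainder.
  leading term p: subtract (1259/576)·f_3 from 1259/144p + 40/9r - 361/48 → 40/9r + 11/9
  leading term r: no divisor's leading term divides it; move 40/9r to the remainder.
  leading term 1: no divisor's leading term divides it; move 11/9 to the remainder.
  remainder -91/36r² + 40/9r + 11/9 ≠ 0; add g_7 = -91/36r² + 40/9r + 11/9 to the basis.

The other S-polynomials (S(f_1,f_3), S(f_3,g_4), S(f_1,g_5), S(f_2,g_5), S(f_3,g_5), S(g_4,g_5), S(f_1,g_6), S(f_2,g_6), S(f_3,g_6), S(g_4,g_6), S(g_5,g_6), S(f_1,g_7), S(f_2,g_7), S(f_3,g_7), S(g_4,g_7), S(g_5,g_7), S(g_6,g_7)) all reduce to 0 modulo the current basis, so we have a Gröbner basis.
Inter-reduce: drop elements whose leading term is divisible by another's, tail-reduce, and make monic.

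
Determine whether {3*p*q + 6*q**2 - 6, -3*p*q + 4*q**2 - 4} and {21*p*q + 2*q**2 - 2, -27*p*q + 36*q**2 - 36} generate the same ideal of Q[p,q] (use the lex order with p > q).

Equality of ideals is decidable: compute both reduced Gröbner bases (unique for the ordering) and check whether they agree.
Buchberger on the first generating set:
f_1 = 3*p*q + 6*q**2 - 6, LT = p*q.
f_2 = -3*p*q + 4*q**2 - 4, LT = p*q.

S(f_1,f_2): lcm = p*q. S = 10/3*q**2 - 10/3.
  leading term q**2: no divisor's leading term divides it; move 10/3*q**2 to the remainder.
  leading term 1: no divisor's leading term divides it; move -10/3 to the remainder.
  remainder 10/3*q**2 - 10/3 ≠ 0; add g_3 = 10/3*q**2 - 10/3 to the basis.

S(f_1,g_3): lcm = p*q**2. S = p + 2*q**3 - 2*q.
  leading term p: no divisor's leading term divides it; move p to the remainder.
  leading term q**3: subtract (3/5*q)·g_3 from 2*q**3 - 2*q → 0
  remainder p ≠ 0; add g_4 = p to the basis.

The other S-polynomials (S(f_2,g_3), S(f_1,g_4), S(f_2,g_4), S(g_3,g_4)) all reduce to 0 modulo the current basis, so we have a Gröbner basis.
Inter-reduce: drop elements whose leading term is divisible by another's, tail-reduce, and make monic.
Reduced Gröbner basis: {p, q**2 - 1}.

Buchberger on the second generating set:
h_1 = 21*p*q + 2*q**2 - 2, LT = p*q.
h_2 = -27*p*q + 36*q**2 - 36, LT = p*q.

S(h_1,h_2): lcm = p*q. S = 10/7*q**2 - 10/7.
  leading term q**2: no divisor's leading term divides it; move 10/7*q**2 to the remainder.
  leading term 1: no divisor's leading term divides it; move -10/7 to the remainder.
  remainder 10/7*q**2 - 10/7 ≠ 0; add k_3 = 10/7*q**2 - 10/7 to the basis.

S(h_1,k_3): lcm = p*q**2. S = p + 2/21*q**3 - 2/21*q.
  leading term p: no divisor's leading term divides it; move p to the remainder.
  leading term q**3: subtract (1/15*q)·k_3 from 2/21*q**3 - 2/21*q → 0
  remainder p ≠ 0; add k_4 = p to the basis.

The other S-polynomials (S(h_2,k_3), S(h_1,k_4), S(h_2,k_4), S(k_3,k_4)) all reduce to 0 modulo the current basis, so we have a Gröbner basis.
Inter-reduce: drop elements whose leading term is divisible by another's, tail-reduce, and make monic.
Reduced Gröbner basis: {p, q**2 - 1}.

These coincide, so the ideals are equal.
The choice of monomial ordering does not affect the verdict — as long as both bases are computed under the same ordering, their equality decides ideal equality.

Yes, the ideals are equal.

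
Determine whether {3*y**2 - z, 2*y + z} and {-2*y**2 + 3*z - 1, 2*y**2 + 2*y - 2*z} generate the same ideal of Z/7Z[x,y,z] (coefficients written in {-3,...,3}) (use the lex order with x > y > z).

Two ideals are equal iff their reduced Gröbner bases coincide (the reduced basis is unique for a fixed ordering).
Buchberger on the first generating set:
f_1 = 3*y**2 - z, LT = y**2.
f_2 = 2*y + z, LT = y.

S(f_1,f_2): lcm = y**2. S = 3*y*z + 2*z.
  leading term y*z: subtract (-2*z)·f_2 from 3*y*z + 2*z → 2*z**2 + 2*z
  leading term z**2: no divisor's leading term divides it; move 2*z**2 to the remainder.
  leading term z: no divisor's leading term divides it; move 2*z to the remainder.
  remainder 2*z**2 + 2*z ≠ 0; add g_3 = 2*z**2 + 2*z to the basis.

The other S-polynomials (S(f_1,g_3), S(f_2,g_3)) all reduce to 0 modulo the current basis, so we have a Gröbner basis.
Inter-reduce: drop elements whose leading term is divisible by another's, tail-reduce, and make monic.
Reduced Gröbner basis: {y - 3*z, z**2 + z}.

Buchberger on the second generating set:
h_1 = -2*y**2 + 3*z - 1, LT = y**2.
h_2 = 2*y**2 + 2*y - 2*z, LT = y**2.

S(h_1,h_2): lcm = y**2. S = -y + 3*z - 3.
  leading term y: no divisor's leading term divides it; move -y to the remainder.
  leading term z: no divisor's leading term divides it; move 3*z to the remainder.
  leading term 1: no divisor's leading term divides it; move -3 to the remainder.
  remainder -y + 3*z - 3 ≠ 0; add k_3 = -y + 3*z - 3 to the basis.

S(h_1,k_3): lcm = y**2. S = 3*y*z - 3*y + 2*z - 3.
  leading term y*z: subtract (-3*z)·k_3 from 3*y*z - 3*y + 2*z - 3 → -3*y + 2*z**2 - 3
  leading term y: subtract (3)·k_3 from -3*y + 2*z**2 - 3 → 2*z**2 - 2*z - 1
  leading term z**2: no divisor's leading term divides it; move 2*z**2 to the remainder.
  leading term z: no divisor's leading term divides it; move -2*z to the remainder.
  leading term 1: no divisor's leading term divides it; move -1 to the remainder.
  remainder 2*z**2 - 2*z - 1 ≠ 0; add k_4 = 2*z**2 - 2*z - 1 to the basis.

The other S-polynomials (S(h_2,k_3), S(h_1,k_4), S(h_2,k_4), S(k_3,k_4)) all reduce to 0 modulo the current basis, so we have a Gröbner basis.
Inter-reduce: drop elements whose leading term is divisible by another's, tail-reduce, and make monic.
Reduced Gröbner basis: {y - 3*z + 3, z**2 - z + 3}.

These differ, so the ideals are not equal.

No, the ideals differ.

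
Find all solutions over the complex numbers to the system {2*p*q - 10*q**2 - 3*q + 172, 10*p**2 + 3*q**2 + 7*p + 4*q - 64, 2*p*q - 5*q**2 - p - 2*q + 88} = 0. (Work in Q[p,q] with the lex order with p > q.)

{(0, 4)}

Compute a lex Gröbner basis by Buchberger's algorithm.
f_1 = 2*p*q - 10*q**2 - 3*q + 172, LT = p*q.
f_2 = 10*p**2 + 7*p + 3*q**2 + 4*q - 64, LT = p**2.
f_3 = 2*p*q - p - 5*q**2 - 2*q + 88, LT = p*q.

S(f_1,f_2): lcm = p**2*q. S = -5*p*q**2 - 11/5*p*q + 86*p - 3/10*q**3 - 2/5*q**2 + 32/5*q.
  reduce S modulo (f_1, f_2, f_3):
  remainder 86*p - 253/10*q**3 - 189/10*q**2 + 4331/10*q + 946/5 ≠ 0; add h_4 = 86*p - 253/10*q**3 - 189/10*q**2 + 4331/10*q + 946/5 to the basis.

S(f_1,f_3): lcm = p*q. S = 1/2*p - 5/2*q**2 - 1/2*q + 42.
  reduce S modulo (f_1, f_2, f_3, h_4):
  remainder 253/1720*q**3 - 4111/1720*q**2 - 5191/1720*q + 409/10 ≠ 0; add h_5 = 253/1720*q**3 - 4111/1720*q**2 - 5191/1720*q + 409/10 to the basis.

S(f_2,f_3): lcm = p**2*q. S = 1/2*p**2 + 5/2*p*q**2 + 17/10*p*q - 44*p + 3/10*q**3 + 2/5*q**2 - 32/5*q.
  reduce S modulo (f_1, f_2, f_3, h_4, h_5):
  remainder -6389/5060*q**2 - 977/1265*q + 29464/1265 ≠ 0; add h_6 = -6389/5060*q**2 - 977/1265*q + 29464/1265 to the basis.

S(f_1,h_4): lcm = p*q. S = 253/860*q**4 + 189/860*q**3 - 8631/860*q**2 - 37/10*q + 86.
  reduce S modulo (f_1, f_2, f_3, h_4, h_5, h_6):
  remainder -385385/12778*q + 770770/6389 ≠ 0; add h_7 = -385385/12778*q + 770770/6389 to the basis.

The other S-polynomials (S(f_2,h_4), S(f_3,h_4), S(f_1,h_5), S(f_2,h_5), S(f_3,h_5), S(h_4,h_5), S(f_1,h_6), S(f_2,h_6), S(f_3,h_6), S(h_4,h_6), S(h_5,h_6), S(f_1,h_7), S(f_2,h_7), S(f_3,h_7), S(h_4,h_7), S(h_5,h_7), S(h_6,h_7)) all reduce to 0 modulo the current basis, so we have a Gröbner basis.
Inter-reduce: drop elements whose leading term is divisible by another's, tail-reduce, and make monic.
Reduced Gröbner basis: {p, q - 4}.

A lex Gröbner basis eliminates variables successively. Here q - 4 depends only on q, with roots {4}; lifting each root through the earlier basis elements recovers the full solutions.
  q = 4: the earlier basis element becomes p = 0, giving p = 0 — point (0, 4).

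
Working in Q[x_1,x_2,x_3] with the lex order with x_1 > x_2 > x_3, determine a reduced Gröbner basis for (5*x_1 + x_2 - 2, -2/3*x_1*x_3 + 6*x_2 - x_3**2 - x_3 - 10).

f_1 = 5*x_1 + x_2 - 2, LT = x_1.
f_2 = -2/3*x_1*x_3 + 6*x_2 - x_3**2 - x_3 - 10, LT = x_1*x_3.

S(f_1,f_2): lcm = x_1*x_3. S = 1/5*x_2*x_3 + 9*x_2 - 3/2*x_3**2 - 19/10*x_3 - 15.
  reduce S modulo (f_1, f_2):
  remainder 1/5*x_2*x_3 + 9*x_2 - 3/2*x_3**2 - 19/10*x_3 - 15 ≠ 0; add g_3 = 1/5*x_2*x_3 + 9*x_2 - 3/2*x_3**2 - 19/10*x_3 - 15 to the basis.

The other S-polynomials (S(f_1,g_3), S(f_2,g_3)) all reduce to 0 modulo the current basis, so we have a Gröbner basis.
Inter-reduce: drop elements whose leading term is divisible by another's, tail-reduce, and make monic.

G = {x_1 + 1/5*x_2 - 2/5, x_2*x_3 + 45*x_2 - 15/2*x_3**2 - 19/2*x_3 - 75}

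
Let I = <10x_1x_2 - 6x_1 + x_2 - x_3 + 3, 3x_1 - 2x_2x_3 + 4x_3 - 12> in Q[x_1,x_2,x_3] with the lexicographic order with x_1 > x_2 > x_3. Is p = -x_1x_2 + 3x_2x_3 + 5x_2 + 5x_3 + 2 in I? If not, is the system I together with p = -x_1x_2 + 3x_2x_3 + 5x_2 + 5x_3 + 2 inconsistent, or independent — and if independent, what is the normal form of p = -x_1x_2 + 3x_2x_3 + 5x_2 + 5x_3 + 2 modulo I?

First compute the reduced Gröbner basis of I by Buchberger's algorithm.
f_1 = 10x_1x_2 - 6x_1 + x_2 - x_3 + 3, LT = x_1x_2.
f_2 = 3x_1 - 2x_2x_3 + 4x_3 - 12, LT = x_1.

S(f_1,f_2): lcm = x_1x_2. S = -3/5x_1 + 2/3x_2^2x_3 - 4/3x_2x_3 + 41/10x_2 - 1/10x_3 + 3/10.
  reduce S modulo (f_1, f_2):
  remainder 2/3x_2^2x_3 - 26/15x_2x_3 + 41/10x_2 + 7/10x_3 - 21/10 ≠ 0; add h_3 = 2/3x_2^2x_3 - 26/15x_2x_3 + 41/10x_2 + 7/10x_3 - 21/10 to the basis.

The other S-polynomials (S(f_1,h_3), S(f_2,h_3)) all reduce to 0 modulo the current basis, so we have a Gröbner basis.
Inter-reduce: drop elements whose leading term is divisible by another's, tail-reduce, and make monic.
Reduced Gröbner basis: {x_1 - 2/3x_2x_3 + 4/3x_3 - 4, x_2^2x_3 - 13/5x_2x_3 + 123/20x_2 + 21/20x_3 - 63/20}.
Label its elements g_1 = x_1 - 2/3x_2x_3 + 4/3x_3 - 4, g_2 = x_2^2x_3 - 13/5x_2x_3 + 123/20x_2 + 21/20x_3 - 63/20.

Reduce p = -x_1x_2 + 3x_2x_3 + 5x_2 + 5x_3 + 2 modulo G:
  leading term x_1x_2: subtract (-x_2)·g_1 from -x_1x_2 + 3x_2x_3 + 5x_2 + 5x_3 + 2 → -2/3x_2^2x_3 + 13/3x_2x_3 + x_2 + 5x_3 + 2
  leading term x_2^2x_3: subtract (-2/3)·g_2 from -2/3x_2^2x_3 + 13/3x_2x_3 + x_2 + 5x_3 + 2 → 13/5x_2x_3 + 51/10x_2 + 57/10x_3 - 1/10
  leading term x_2x_3: no divisor's leading term divides it; move 13/5x_2x_3 to the remainder.
  leading term x_2: no divisor's leading term divides it; move 51/10x_2 to the remainder.
  leading term x_3: no divisor's leading term divides it; move 57/10x_3 to the remainder.
  leading term 1: no divisor's leading term divides it; move -1/10 to the remainder.
  normal form = 13/5x_2x_3 + 51/10x_2 + 57/10x_3 - 1/10.
The normal form is nonzero, so p ∉ I. Since p minus its normal form lies in I, I + (p) = I + (r) where r = 13/5x_2x_3 + 51/10x_2 + 57/10x_3 - 1/10; decide whether this ideal is the whole ring.
Run Buchberger on G together with r (pairs among the g_i already reduce to 0 since G is a Gröbner basis):
g_1 = x_1 - 2/3x_2x_3 + 4/3x_3 - 4, LT = x_1.
g_2 = x_2^2x_3 - 13/5x_2x_3 + 123/20x_2 + 21/20x_3 - 63/20, LT = x_2^2x_3.
r = 13/5x_2x_3 + 51/10x_2 + 57/10x_3 - 1/10, LT = x_2x_3.

S(g_2,r): lcm = x_2^2x_3. S = -51/26x_2^2 - 623/130x_2x_3 + 1609/260x_2 + 21/20x_3 - 63/20.
  reduce S modulo (g_1, g_2, r):
  remainder -51/26x_2^2 + 5269/338x_2 + 1953/169x_3 - 1127/338 ≠ 0; add m_4 = -51/26x_2^2 + 5269/338x_2 + 1953/169x_3 - 1127/338 to the basis.

S(g_2,m_4): lcm = x_2^2x_3. S = 17726/3315x_2x_3 + 123/20x_2 + 1302/221x_3^2 - 8617/13260x_3 - 63/20.
  reduce S modulo (g_1, g_2, r, m_4):
  remainder -2933/676x_2 + 1302/221x_3^2 - 426557/34476x_3 - 101509/34476 ≠ 0; add m_5 = -2933/676x_2 + 1302/221x_3^2 - 426557/34476x_3 - 101509/34476 to the basis.

S(g_2,m_5): lcm = x_2^2x_3. S = 9672/7123x_2x_3^3 - 426557/149583x_2x_3^2 - 2452124/747915x_2x_3 + 123/20x_2 + 21/20x_3 - 63/20.
  reduce S modulo (g_1, g_2, r, m_4, m_5):
  remainder -21204/7123x_3^3 + 41135/99722x_3^2 + 891955/99722x_3 + 17613/5866 ≠ 0; add m_6 = -21204/7123x_3^3 + 41135/99722x_3^2 + 891955/99722x_3 + 17613/5866 to the basis.

The other S-polynomials (S(g_1,g_2), S(g_1,r), S(g_1,m_4), S(r,m_4), S(g_1,m_5), S(r,m_5), S(m_4,m_5), S(g_1,m_6), S(g_2,m_6), S(r,m_6), S(m_4,m_6), S(m_5,m_6)) all reduce to 0 modulo the current basis, so we have a Gröbner basis.
Inter-reduce: drop elements whose leading term is divisible by another's, tail-reduce, and make monic.
Reduced Gröbner basis: {x_1 + 744/419x_3^2 - 2740/2933x_3 - 14410/2933, x_2 - 9672/7123x_3^2 + 426557/149583x_3 + 101509/149583, x_3^3 - 2165/15624x_3^2 - 46945/15624x_3 - 1751/1736}.
The reduced Gröbner basis of I + (p) is {x_1 + 744/419x_3^2 - 2740/2933x_3 - 14410/2933, x_2 - 9672/7123x_3^2 + 426557/149583x_3 + 101509/149583, x_3^3 - 2165/15624x_3^2 - 46945/15624x_3 - 1751/1736} ≠ {1}, a proper ideal, so the enlarged system stays consistent: p is independent of I, with normal form 13/5x_2x_3 + 51/10x_2 + 57/10x_3 - 1/10.

The remainder on division by a Gröbner basis is unique — it is the normal form.

-x_1x_2 + 3x_2x_3 + 5x_2 + 5x_3 + 2 is independent of I; its normal form modulo I is 13/5x_2x_3 + 51/10x_2 + 57/10x_3 - 1/10.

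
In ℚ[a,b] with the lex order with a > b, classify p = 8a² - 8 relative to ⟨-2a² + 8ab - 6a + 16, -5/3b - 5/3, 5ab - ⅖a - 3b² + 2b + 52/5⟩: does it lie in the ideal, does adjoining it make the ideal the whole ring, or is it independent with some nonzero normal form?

First compute the reduced Gröbner basis of I by Buchberger's algorithm.
f_1 = -2a² + 8ab - 6a + 16, LT = a².
f_2 = -5/3b - 5/3, LT = b.
f_3 = 5ab - ⅖a - 3b² + 2b + 52/5, LT = ab.

S(f_1,f_3): lcm = a²b. S = 2/25a² - 17/5ab² + 13/5ab - 52/25a - 8b.
  leading term a²: subtract (-1/25)·f_1 from 2/25a² - 17/5ab² + 13/5ab - 52/25a - 8b → -17/5ab² + 73/25ab - 58/25a - 8b + 16/25
  leading term ab²: subtract (51/25ab)·f_2 from -17/5ab² + 73/25ab - 58/25a - 8b + 16/25 → 158/25ab - 58/25a - 8b + 16/25
  leading term ab: subtract (-474/125a)·f_2 from 158/25ab - 58/25a - 8b + 16/25 → -216/25a - 8b + 16/25
  leading term a: no divisor's leading term divides it; move -216/25a to the remainder.
  leading term b: subtract (24/5)·f_2 from -8b + 16/25 → 216/25
  leading term 1: no divisor's leading term divides it; move 216/25 to the remainder.
  remainder -216/25a + 216/25 ≠ 0; add h_4 = -216/25a + 216/25 to the basis.

The other S-polynomials (S(f_1,f_2), S(f_2,f_3), S(f_1,h_4), S(f_2,h_4), S(f_3,h_4)) all reduce to 0 modulo the current basis, so we have a Gröbner basis.
Inter-reduce: drop elements whose leading term is divisible by another's, tail-reduce, and make monic.
Reduced Gröbner basis: {a - 1, b + 1}.
Label its elements g_1 = a - 1, g_2 = b + 1.

Reduce p = 8a² - 8 modulo G:
  leading term a²: subtract (8a)·g_1 from 8a² - 8 → 8a - 8
  leading term a: subtract (8)·g_1 from 8a - 8 → 0
  normal form = 0.
Since the normal form is 0, p ∈ I.

8a² - 8 lies in I (it reduces to 0).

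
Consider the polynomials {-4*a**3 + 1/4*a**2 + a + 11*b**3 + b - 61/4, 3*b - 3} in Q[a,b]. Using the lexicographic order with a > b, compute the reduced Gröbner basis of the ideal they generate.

Buchberger's algorithm terminates because the ascending chain of leading-term ideals stabilizes.

f_1 = -4*a**3 + 1/4*a**2 + a + 11*b**3 + b - 61/4, LT = a**3.
f_2 = 3*b - 3, LT = b.

The S-polynomials (S(f_1,f_2)) all reduce to 0 modulo the current basis, so we have a Gröbner basis.

G = {a**3 - 1/16*a**2 - 1/4*a + 13/16, b - 1}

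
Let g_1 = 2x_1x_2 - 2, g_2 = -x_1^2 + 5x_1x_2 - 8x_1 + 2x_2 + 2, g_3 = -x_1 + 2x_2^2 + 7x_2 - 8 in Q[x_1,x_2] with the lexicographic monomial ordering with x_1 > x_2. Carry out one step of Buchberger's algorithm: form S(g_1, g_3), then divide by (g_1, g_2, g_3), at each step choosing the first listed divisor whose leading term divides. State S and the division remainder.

S(g_1, g_3) = 2x_2^3 + 7x_2^2 - 8x_2 - 1; remainder on division = 2x_2^3 + 7x_2^2 - 8x_2 - 1.

lcm(LM(g_1), LM(g_3)) = x_1x_2.
S = (lcm/LT(g_1))·g_1 − (lcm/LT(g_3))·g_3 = 2x_2^3 + 7x_2^2 - 8x_2 - 1.
Reduce S modulo (g_1, g_2, g_3) in that order:
  leading term x_2^3: no divisor's leading term divides it; move 2x_2^3 to the remainder.
  leading term x_2^2: no divisor's leading term divides it; move 7x_2^2 to the remainder.
  leading term x_2: no divisor's leading term divides it; move -8x_2 to the remainder.
  leading term 1: no divisor's leading term divides it; move -1 to the remainder.
The remainder 2x_2^3 + 7x_2^2 - 8x_2 - 1 is nonzero, so it would be added as the next basis element.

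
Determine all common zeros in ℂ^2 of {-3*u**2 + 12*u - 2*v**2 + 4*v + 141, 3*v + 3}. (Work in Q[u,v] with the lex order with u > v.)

Compute a lex Gröbner basis by Buchberger's algorithm.
f_1 = -3*u**2 + 12*u - 2*v**2 + 4*v + 141, LT = u**2.
f_2 = 3*v + 3, LT = v.

The S-polynomials (S(f_1,f_2)) all reduce to 0 modulo the current basis, so we have a Gröbner basis.
Inter-reduce: drop elements whose leading term is divisible by another's, tail-reduce, and make monic.
Reduced Gröbner basis: {u**2 - 4*u - 45, v + 1}.

From the last basis element, v + 1 = 0, so v takes values in {-1}. Each choice, substituted upward through the basis, yields the corresponding point(s) of the solution set.
  v = -1: the earlier basis element becomes u**2 - 4*u - 45 = 0, giving u = -5, 9 — points (-5, -1), (9, -1).

{(-5, -1), (9, -1)}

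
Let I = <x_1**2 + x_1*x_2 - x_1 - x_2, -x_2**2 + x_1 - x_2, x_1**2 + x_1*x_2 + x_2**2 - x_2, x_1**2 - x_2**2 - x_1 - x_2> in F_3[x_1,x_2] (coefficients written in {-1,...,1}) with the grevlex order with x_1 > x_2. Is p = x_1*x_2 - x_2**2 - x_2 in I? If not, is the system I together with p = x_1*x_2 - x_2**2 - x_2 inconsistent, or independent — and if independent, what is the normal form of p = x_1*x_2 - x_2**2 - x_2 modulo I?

First compute the reduced Gröbner basis of I by Buchberger's algorithm.
f_1 = x_1**2 + x_1*x_2 - x_1 - x_2, LT = x_1**2.
f_2 = -x_2**2 + x_1 - x_2, LT = x_2**2.
f_3 = x_1**2 + x_1*x_2 + x_2**2 - x_2, LT = x_1**2.
f_4 = x_1**2 - x_2**2 - x_1 - x_2, LT = x_1**2.

S(f_1,f_3): lcm = x_1**2. S = -x_2**2 - x_1.
  leading term x_2**2: subtract (1)·f_2 from -x_2**2 - x_1 → x_1 + x_2
  leading term x_1: no divisor's leading term divides it; move x_1 to the remainder.
  leading term x_2: no divisor's leading term divides it; move x_2 to the remainder.
  remainder x_1 + x_2 ≠ 0; add h_5 = x_1 + x_2 to the basis.

The other S-polynomials (S(f_1,f_2), S(f_1,f_4), S(f_2,f_3), S(f_2,f_4), S(f_3,f_4), S(f_1,h_5), S(f_2,h_5), S(f_3,h_5), S(f_4,h_5)) all reduce to 0 modulo the current basis, so we have a Gröbner basis.
Inter-reduce: drop elements whose leading term is divisible by another's, tail-reduce, and make monic.
Reduced Gröbner basis: {x_2**2 - x_2, x_1 + x_2}.
Label its elements g_1 = x_2**2 - x_2, g_2 = x_1 + x_2.

Reduce p = x_1*x_2 - x_2**2 - x_2 modulo G:
  leading term x_1*x_2: subtract (x_2)·g_2 from x_1*x_2 - x_2**2 - x_2 → x_2**2 - x_2
  leading term x_2**2: subtract (1)·g_1 from x_2**2 - x_2 → 0
  normal form = 0.
Since the normal form is 0, p ∈ I.

x_1*x_2 - x_2**2 - x_2 lies in I (it reduces to 0).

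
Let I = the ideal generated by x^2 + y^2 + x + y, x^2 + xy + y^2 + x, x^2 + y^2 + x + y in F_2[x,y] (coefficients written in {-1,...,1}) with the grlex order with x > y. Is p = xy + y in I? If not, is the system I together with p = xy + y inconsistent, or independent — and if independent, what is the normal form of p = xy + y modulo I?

xy + y lies in I (it reduces to 0).

First compute the reduced Gröbner basis of I by Buchberger's algorithm.
f_1 = x^2 + y^2 + x + y, LT = x^2.
f_2 = x^2 + xy + y^2 + x, LT = x^2.
f_3 = x^2 + y^2 + x + y, LT = x^2.

S(f_1,f_2): lcm = x^2. S = xy + y.
  leading term xy: no divisor's leading term divides it; move xy to the remainder.
  leading term y: no divisor's leading term divides it; move y to the remainder.
  remainder xy + y ≠ 0; add h_4 = xy + y to the basis.

S(f_1,h_4): lcm = x^2y. S = y^3 + y^2.
  leading term y^3: no divisor's leading term divides it; move y^3 to the remainder.
  leading term y^2: no divisor's leading term divides it; move y^2 to the remainder.
  remainder y^3 + y^2 ≠ 0; add h_5 = y^3 + y^2 to the basis.

The other S-polynomials (S(f_1,f_3), S(f_2,f_3), S(f_2,h_4), S(f_3,h_4), S(f_1,h_5), S(f_2,h_5), S(f_3,h_5), S(h_4,h_5)) all reduce to 0 modulo the current basis, so we have a Gröbner basis.
Inter-reduce: drop elements whose leading term is divisible by another's, tail-reduce, and make monic.
Reduced Gröbner basis: {y^3 + y^2, x^2 + y^2 + x + y, xy + y}.
Label its elements g_1 = y^3 + y^2, g_2 = x^2 + y^2 + x + y, g_3 = xy + y.

Reduce p = xy + y modulo G:
  leading term xy: subtract (1)·g_3 from xy + y → 0
  normal form = 0.
Since the normal form is 0, p ∈ I.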